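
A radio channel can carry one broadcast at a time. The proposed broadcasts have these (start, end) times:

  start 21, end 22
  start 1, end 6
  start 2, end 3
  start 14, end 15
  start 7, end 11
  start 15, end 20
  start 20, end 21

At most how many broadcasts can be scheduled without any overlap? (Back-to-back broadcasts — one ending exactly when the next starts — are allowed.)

6

Order by finish time; keep every interval that doesn't clash with the previous kept one.
Sorted by end: (2,3)  (1,6)  (7,11)  (14,15)  (15,20)  (20,21)  (21,22)
take (2,3); take (7,11); take (14,15); take (15,20); take (20,21); take (21,22).
Selected 6 broadcasts.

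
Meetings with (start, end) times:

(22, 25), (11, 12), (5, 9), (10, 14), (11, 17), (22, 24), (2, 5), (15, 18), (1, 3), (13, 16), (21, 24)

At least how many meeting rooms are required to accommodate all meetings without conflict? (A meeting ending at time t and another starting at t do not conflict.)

3

starts: [1, 2, 5, 10, 11, 11, 13, 15, 21, 22, 22]
ends:   [3, 5, 9, 12, 14, 16, 17, 18, 24, 24, 25]
s1→1 s2→2 e3→1 e5→0 s5→1 e9→0 s10→1 s11→2 s11→3  — peak 3.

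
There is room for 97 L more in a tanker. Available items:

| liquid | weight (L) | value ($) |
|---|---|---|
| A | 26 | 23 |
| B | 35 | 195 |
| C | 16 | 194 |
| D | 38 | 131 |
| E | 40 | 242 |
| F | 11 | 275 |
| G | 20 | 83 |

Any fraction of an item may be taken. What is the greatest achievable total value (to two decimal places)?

878.14

Greedy by value/weight ratio, highest first.
Order: F (275/11=25.00) > C (194/16=12.12) > E (242/40=6.05) > B (195/35=5.57) > G (83/20=4.15) > D (131/38=3.45) > A (23/26=0.88)
Fill: take F (11 @ 275) → take C (16 @ 194) → take E (40 @ 242) → take 30/35 of B → 167.14; 97/97 used.
Total value = 878.14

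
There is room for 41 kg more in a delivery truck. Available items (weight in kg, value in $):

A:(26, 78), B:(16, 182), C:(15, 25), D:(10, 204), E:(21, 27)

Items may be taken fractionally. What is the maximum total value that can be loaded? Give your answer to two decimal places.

Greedy by value/weight ratio, highest first.
Order: D (204/10=20.40) > B (182/16=11.38) > A (78/26=3.00) > C (25/15=1.67) > E (27/21=1.29)
Fill: take D (10 @ 204) → take B (16 @ 182) → take 15/26 of A → 45.00; 41/41 used.
Total value = 431.00

431.00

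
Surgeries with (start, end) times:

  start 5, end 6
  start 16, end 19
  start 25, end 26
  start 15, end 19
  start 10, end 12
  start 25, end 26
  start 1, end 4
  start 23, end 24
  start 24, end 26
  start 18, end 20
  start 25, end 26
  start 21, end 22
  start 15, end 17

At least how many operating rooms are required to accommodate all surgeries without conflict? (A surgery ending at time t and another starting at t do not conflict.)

The answer is the maximum number of intervals overlapping at any instant.
starts: [1, 5, 10, 15, 15, 16, 18, 21, 23, 24, 25, 25, 25]
ends:   [4, 6, 12, 17, 19, 19, 20, 22, 24, 26, 26, 26, 26]
s1→1 e4→0 s5→1 e6→0 s10→1 e12→0 s15→1 s15→2 s16→3 e17→2 s18→3 e19→2 e19→1 e20→0 s21→1 e22→0 s23→1 e24→0 s24→1 s25→2 s25→3 s25→4  — peak 4.

4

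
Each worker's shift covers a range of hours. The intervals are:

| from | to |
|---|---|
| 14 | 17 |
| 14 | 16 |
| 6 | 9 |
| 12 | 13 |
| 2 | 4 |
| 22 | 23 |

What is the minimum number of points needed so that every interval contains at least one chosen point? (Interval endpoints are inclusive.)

5

Process intervals by earliest right end; each time one isn't hit yet, stab at its right endpoint.
Sorted: [2,4] [6,9] [12,13] [14,16] [14,17] [22,23]
{[2,4]} hit by 4; {[6,9]} hit by 9; {[12,13]} hit by 13; {[14,16],[14,17]} hit by 16; {[22,23]} hit by 23.
Points: 4, 9, 13, 16, 23 (5 total).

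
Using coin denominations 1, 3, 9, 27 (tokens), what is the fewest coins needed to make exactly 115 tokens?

115 = 4×27 + 2×3 + 1×1
Total coins = 4 + 2 + 1 = 7

7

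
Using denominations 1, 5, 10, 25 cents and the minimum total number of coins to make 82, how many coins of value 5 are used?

82 − 3×25→7 − 1×5→2 − 2×1→0
Count of 5: 1

1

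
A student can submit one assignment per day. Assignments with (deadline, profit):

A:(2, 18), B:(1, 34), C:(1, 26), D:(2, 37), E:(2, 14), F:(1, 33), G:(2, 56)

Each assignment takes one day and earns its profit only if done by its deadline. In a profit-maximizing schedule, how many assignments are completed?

2

Sort by profit descending; place each in the latest free slot ≤ its deadline.
Profit order: G=56 D=37 B=34 F=33 C=26 A=18 E=14
Assign: G→slot 2, D→slot 1, B skipped, F skipped, C skipped, A skipped, E skipped.
Slots: [1:D] [2:G]
2 of 7 scheduled.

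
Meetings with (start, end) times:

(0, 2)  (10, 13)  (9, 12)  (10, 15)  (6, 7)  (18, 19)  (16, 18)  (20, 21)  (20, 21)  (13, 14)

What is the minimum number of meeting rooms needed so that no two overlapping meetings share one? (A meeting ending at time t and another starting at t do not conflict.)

3

Count concurrent intervals with a sweep; the peak is the room count.
starts: [0, 6, 9, 10, 10, 13, 16, 18, 20, 20]
ends:   [2, 7, 12, 13, 14, 15, 18, 19, 21, 21]
s0→1 e2→0 s6→1 e7→0 s9→1 s10→2 s10→3  — peak 3.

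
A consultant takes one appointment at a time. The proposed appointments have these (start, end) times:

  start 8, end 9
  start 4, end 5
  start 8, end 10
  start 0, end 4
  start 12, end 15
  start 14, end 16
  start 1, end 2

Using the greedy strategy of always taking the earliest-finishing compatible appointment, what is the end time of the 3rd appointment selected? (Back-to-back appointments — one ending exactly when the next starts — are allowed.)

Greedy by earliest finish: after sorting by end time, pick each interval compatible with the last pick.
By end time: (1,2), (0,4), (4,5), (8,9), (8,10), (12,15), (14,16).
Pick (1,2); next start ≥ 2 → (4,5); next start ≥ 5 → (8,9); next start ≥ 9 → (12,15).
Selected: (1,2) (4,5) (8,9) (12,15)

9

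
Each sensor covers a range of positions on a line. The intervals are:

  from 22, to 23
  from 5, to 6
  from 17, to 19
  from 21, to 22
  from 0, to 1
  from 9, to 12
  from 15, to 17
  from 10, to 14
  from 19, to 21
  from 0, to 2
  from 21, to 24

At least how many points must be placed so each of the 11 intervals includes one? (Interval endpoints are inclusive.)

6

Process intervals by earliest right end; each time one isn't hit yet, stab at its right endpoint.
By right end: [0,1]  [0,2]  [5,6]  [9,12]  [10,14]  [15,17]  [17,19]  [19,21]  [21,22]  [22,23]  [21,24]
[0,1] uncovered → point at 1; [5,6] uncovered → point at 6; [9,12] uncovered → point at 12; [15,17] uncovered → point at 17; [19,21] uncovered → point at 21; [22,23] uncovered → point at 23.
Points: 1, 6, 12, 17, 21, 23 (6 total).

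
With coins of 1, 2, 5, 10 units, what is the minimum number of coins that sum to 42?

Greedy: take as many of the largest coin as possible, then repeat with the remainder.
42 = 4×10 + 1×2
Total coins = 4 + 1 = 5

5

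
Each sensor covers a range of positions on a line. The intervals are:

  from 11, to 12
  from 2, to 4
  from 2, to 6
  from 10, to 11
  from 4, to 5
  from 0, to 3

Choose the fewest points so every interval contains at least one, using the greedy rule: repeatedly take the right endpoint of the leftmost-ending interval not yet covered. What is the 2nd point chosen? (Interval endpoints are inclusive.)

Process intervals by earliest right end; each time one isn't hit yet, stab at its right endpoint.
Sorted: [0,3] [2,4] [4,5] [2,6] [10,11] [11,12]
{[0,3],[2,4]} hit by 3; {[4,5],[2,6]} hit by 5; {[10,11],[11,12]} hit by 11.
Points: 3, 5, 11 (3 total).

5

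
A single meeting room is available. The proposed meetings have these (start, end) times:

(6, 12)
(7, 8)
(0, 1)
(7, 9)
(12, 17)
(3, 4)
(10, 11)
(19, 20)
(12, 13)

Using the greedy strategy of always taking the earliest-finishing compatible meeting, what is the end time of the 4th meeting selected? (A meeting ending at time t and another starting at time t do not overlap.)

11

Greedy by earliest finish: after sorting by end time, pick each interval compatible with the last pick.
By end time: (0,1), (3,4), (7,8), (7,9), (10,11), (6,12), (12,13), (12,17), (19,20).
Pick (0,1); next start ≥ 1 → (3,4); next start ≥ 4 → (7,8); next start ≥ 8 → (10,11); next start ≥ 11 → (12,13); next start ≥ 13 → (19,20).
Selected: (0,1) (3,4) (7,8) (10,11) (12,13) (19,20)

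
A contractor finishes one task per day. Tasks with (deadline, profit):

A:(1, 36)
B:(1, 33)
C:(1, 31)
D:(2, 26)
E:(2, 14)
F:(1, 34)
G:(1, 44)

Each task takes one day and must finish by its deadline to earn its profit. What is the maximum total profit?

Take jobs in profit order; each goes to the latest open slot no later than its deadline.
By profit: G(d1,44), A(d1,36), F(d1,34), B(d1,33), C(d1,31), D(d2,26), E(d2,14)
G→slot 1; A skipped; F skipped; B skipped; C skipped; D→slot 2; E skipped.
Profit = 44 + 26 = 70

70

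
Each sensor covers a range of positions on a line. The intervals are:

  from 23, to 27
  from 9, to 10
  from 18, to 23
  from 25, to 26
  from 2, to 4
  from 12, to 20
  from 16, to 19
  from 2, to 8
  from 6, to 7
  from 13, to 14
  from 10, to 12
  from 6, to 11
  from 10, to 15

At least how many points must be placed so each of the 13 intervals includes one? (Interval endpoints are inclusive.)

Process intervals by earliest right end; each time one isn't hit yet, stab at its right endpoint.
By right end: [2,4]  [6,7]  [2,8]  [9,10]  [6,11]  [10,12]  [13,14]  [10,15]  [16,19]  [12,20]  [18,23]  [25,26]  [23,27]
[2,4] uncovered → point at 4; [6,7] uncovered → point at 7; [9,10] uncovered → point at 10; [13,14] uncovered → point at 14; [16,19] uncovered → point at 19; [25,26] uncovered → point at 26.
Points: 4, 7, 10, 14, 19, 26 (6 total).

6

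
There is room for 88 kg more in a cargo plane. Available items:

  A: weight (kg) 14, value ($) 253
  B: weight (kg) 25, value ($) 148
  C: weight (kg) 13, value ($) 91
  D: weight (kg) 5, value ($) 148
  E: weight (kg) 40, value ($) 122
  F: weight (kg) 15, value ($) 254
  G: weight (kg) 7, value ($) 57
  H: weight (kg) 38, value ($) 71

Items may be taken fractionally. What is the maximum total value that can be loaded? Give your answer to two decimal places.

978.45

Ratios (sorted): D 29.60, A 18.07, F 16.93, G 8.14, C 7.00, B 5.92, E 3.05, H 1.87
take D (5 @ 148); take A (14 @ 253); take F (15 @ 254); take G (7 @ 57); take C (13 @ 91); take B (25 @ 148); take 9/40 of E → 27.45. Capacity used 88/88.
Total value = 978.45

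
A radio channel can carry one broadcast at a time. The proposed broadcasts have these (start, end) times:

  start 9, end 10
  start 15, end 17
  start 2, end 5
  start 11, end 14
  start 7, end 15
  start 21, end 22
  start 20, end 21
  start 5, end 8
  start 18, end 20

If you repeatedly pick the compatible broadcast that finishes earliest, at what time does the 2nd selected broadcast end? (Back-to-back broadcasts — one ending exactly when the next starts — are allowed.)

Order by finish time; keep every interval that doesn't clash with the previous kept one.
By end time: (2,5), (5,8), (9,10), (11,14), (7,15), (15,17), (18,20), (20,21), (21,22).
Pick (2,5); next start ≥ 5 → (5,8); next start ≥ 8 → (9,10); next start ≥ 10 → (11,14); next start ≥ 14 → (15,17); next start ≥ 17 → (18,20); next start ≥ 20 → (20,21); next start ≥ 21 → (21,22).
Selected: (2,5) (5,8) (9,10) (11,14) (15,17) (18,20) (20,21) (21,22)

8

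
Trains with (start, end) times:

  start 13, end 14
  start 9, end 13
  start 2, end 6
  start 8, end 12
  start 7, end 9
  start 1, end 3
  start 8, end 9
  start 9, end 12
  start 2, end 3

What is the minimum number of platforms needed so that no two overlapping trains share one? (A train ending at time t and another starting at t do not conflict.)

Count concurrent intervals with a sweep; the peak is the room count.
Events (time:±→running): 1:+→1 2:+→2 2:+→3 … peak 3.

3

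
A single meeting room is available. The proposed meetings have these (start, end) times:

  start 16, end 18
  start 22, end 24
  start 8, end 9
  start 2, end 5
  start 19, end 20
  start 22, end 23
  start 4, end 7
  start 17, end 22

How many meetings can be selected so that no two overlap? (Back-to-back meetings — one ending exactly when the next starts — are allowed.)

5

Sort by end time and greedily take each interval whose start is ≥ the last chosen end.
Sorted by end: (2,5)  (4,7)  (8,9)  (16,18)  (19,20)  (17,22)  (22,23)  (22,24)
take (2,5); take (8,9); take (16,18); take (19,20); take (22,23); skip (22,24).
Selected 5 meetings.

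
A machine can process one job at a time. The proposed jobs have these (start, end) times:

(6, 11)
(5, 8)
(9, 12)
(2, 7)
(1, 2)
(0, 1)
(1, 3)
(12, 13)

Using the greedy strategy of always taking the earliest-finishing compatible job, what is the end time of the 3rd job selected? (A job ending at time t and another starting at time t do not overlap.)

By end time: (0,1), (1,2), (1,3), (2,7), (5,8), (6,11), (9,12), (12,13).
Pick (0,1); next start ≥ 1 → (1,2); next start ≥ 2 → (2,7); next start ≥ 7 → (9,12); next start ≥ 12 → (12,13).
Selected: (0,1) (1,2) (2,7) (9,12) (12,13)

7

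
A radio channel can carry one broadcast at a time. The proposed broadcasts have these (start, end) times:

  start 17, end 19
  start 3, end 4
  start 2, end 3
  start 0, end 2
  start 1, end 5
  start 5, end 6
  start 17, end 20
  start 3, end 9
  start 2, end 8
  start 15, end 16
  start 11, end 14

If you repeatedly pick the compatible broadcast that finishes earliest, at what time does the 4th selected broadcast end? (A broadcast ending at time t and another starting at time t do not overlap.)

Sort by end time and greedily take each interval whose start is ≥ the last chosen end.
Sorted by end: (0,2)  (2,3)  (3,4)  (1,5)  (5,6)  (2,8)  (3,9)  (11,14)  (15,16)  (17,19)  (17,20)
take (0,2); take (2,3); take (3,4); skip (1,5); take (5,6); skip (3,9); take (11,14); take (15,16); take (17,19); skip (17,20).
Selected: (0,2) (2,3) (3,4) (5,6) (11,14) (15,16) (17,19)

6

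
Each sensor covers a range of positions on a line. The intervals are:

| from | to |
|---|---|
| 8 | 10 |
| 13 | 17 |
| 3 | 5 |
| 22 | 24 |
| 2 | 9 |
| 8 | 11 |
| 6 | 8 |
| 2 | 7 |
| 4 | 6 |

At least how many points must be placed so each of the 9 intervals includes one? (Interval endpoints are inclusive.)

4

Sort by right endpoint; whenever an interval is uncovered, place a point at its right end.
By right end: [3,5]  [4,6]  [2,7]  [6,8]  [2,9]  [8,10]  [8,11]  [13,17]  [22,24]
[3,5] uncovered → point at 5; [6,8] uncovered → point at 8; [13,17] uncovered → point at 17; [22,24] uncovered → point at 24.
Points: 5, 8, 17, 24 (4 total).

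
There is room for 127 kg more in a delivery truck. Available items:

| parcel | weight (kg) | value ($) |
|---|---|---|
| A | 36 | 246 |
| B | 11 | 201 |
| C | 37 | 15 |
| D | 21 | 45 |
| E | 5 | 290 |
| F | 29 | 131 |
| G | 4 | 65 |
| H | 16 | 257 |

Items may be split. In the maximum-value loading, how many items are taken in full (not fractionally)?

Ratios (sorted): E 58.00, B 18.27, G 16.25, H 16.06, A 6.83, F 4.52, D 2.14, C 0.41
take E (5 @ 290); take B (11 @ 201); take G (4 @ 65); take H (16 @ 257); take A (36 @ 246); take F (29 @ 131); take D (21 @ 45); take 5/37 of C → 2.03. Capacity used 127/127.
7 item(s) taken whole; one partial (take 5/37 of C).

7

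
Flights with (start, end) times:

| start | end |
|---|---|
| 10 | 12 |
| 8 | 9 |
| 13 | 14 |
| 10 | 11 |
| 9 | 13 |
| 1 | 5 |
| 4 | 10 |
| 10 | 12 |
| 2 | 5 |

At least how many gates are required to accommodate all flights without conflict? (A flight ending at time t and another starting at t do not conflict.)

4

starts: [1, 2, 4, 8, 9, 10, 10, 10, 13]
ends:   [5, 5, 9, 10, 11, 12, 12, 13, 14]
s1→1 s2→2 s4→3 e5→2 e5→1 s8→2 e9→1 s9→2 e10→1 s10→2 s10→3 s10→4  — peak 4.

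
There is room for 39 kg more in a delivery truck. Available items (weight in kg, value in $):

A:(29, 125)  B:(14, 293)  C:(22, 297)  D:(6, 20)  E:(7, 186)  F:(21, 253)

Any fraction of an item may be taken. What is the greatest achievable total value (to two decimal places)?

Order: E (186/7=26.57) > B (293/14=20.93) > C (297/22=13.50) > F (253/21=12.05) > A (125/29=4.31) > D (20/6=3.33)
Fill: take E (7 @ 186) → take B (14 @ 293) → take 18/22 of C → 243.00; 39/39 used.
Total value = 722.00

722.00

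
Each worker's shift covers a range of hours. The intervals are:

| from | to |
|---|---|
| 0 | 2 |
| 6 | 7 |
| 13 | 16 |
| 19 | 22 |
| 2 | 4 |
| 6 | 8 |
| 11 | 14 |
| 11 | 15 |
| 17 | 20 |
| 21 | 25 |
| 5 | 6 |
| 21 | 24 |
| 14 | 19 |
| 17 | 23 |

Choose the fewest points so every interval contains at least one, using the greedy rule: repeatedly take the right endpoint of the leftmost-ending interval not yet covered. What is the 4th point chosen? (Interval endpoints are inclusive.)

Process intervals by earliest right end; each time one isn't hit yet, stab at its right endpoint.
Sorted: [0,2] [2,4] [5,6] [6,7] [6,8] [11,14] [11,15] [13,16] [14,19] [17,20] [19,22] [17,23] [21,24] [21,25]
{[0,2],[2,4]} hit by 2; {[5,6],[6,7],[6,8]} hit by 6; {[11,14],[11,15],[13,16],[14,19]} hit by 14; {[17,20],[19,22],[17,23]} hit by 20; {[21,24],[21,25]} hit by 24.
Points: 2, 6, 14, 20, 24 (5 total).

20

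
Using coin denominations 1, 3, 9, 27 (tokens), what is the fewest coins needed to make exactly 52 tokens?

52 − 1×27→25 − 2×9→7 − 2×3→1 − 1×1→0
Total coins = 1 + 2 + 2 + 1 = 6

6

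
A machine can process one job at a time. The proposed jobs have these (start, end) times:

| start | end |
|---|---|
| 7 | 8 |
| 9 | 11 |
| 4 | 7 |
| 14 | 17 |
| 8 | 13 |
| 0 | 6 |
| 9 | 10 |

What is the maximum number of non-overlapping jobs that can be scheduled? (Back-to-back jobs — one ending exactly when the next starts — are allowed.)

4

Greedy by earliest finish: after sorting by end time, pick each interval compatible with the last pick.
Sorted by end: (0,6)  (4,7)  (7,8)  (9,10)  (9,11)  (8,13)  (14,17)
take (0,6); take (7,8); take (9,10); skip (8,13); take (14,17).
Selected 4 jobs.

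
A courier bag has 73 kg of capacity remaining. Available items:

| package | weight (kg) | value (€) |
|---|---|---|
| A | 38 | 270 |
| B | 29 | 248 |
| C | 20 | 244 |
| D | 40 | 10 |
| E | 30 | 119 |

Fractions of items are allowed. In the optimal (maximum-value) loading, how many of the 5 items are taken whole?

2

Order: C (244/20=12.20) > B (248/29=8.55) > A (270/38=7.11) > E (119/30=3.97) > D (10/40=0.25)
Fill: take C (20 @ 244) → take B (29 @ 248) → take 24/38 of A → 170.53; 73/73 used.
2 item(s) taken whole; one partial (take 24/38 of A).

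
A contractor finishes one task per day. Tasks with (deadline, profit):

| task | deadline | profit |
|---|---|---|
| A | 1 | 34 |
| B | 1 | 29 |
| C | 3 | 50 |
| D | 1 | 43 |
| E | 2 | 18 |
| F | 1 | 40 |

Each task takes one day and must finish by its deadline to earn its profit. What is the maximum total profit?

111

Sort by profit descending; place each in the latest free slot ≤ its deadline.
By profit: C(d3,50), D(d1,43), F(d1,40), A(d1,34), B(d1,29), E(d2,18)
C→slot 3; D→slot 1; F skipped; A skipped; B skipped; E→slot 2.
Profit = 43 + 18 + 50 = 111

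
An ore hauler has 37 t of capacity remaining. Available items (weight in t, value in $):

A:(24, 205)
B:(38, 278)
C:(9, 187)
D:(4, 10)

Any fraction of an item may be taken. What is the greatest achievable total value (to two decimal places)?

Sort by value per unit weight and fill in that order.
Order: C (187/9=20.78) > A (205/24=8.54) > B (278/38=7.32) > D (10/4=2.50)
Fill: take C (9 @ 187) → take A (24 @ 205) → take 4/38 of B → 29.26; 37/37 used.
Total value = 421.26

421.26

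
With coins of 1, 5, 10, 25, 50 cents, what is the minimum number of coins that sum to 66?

Use the largest denomination that fits, subtract, and repeat.
66 − 1×50→16 − 1×10→6 − 1×5→1 − 1×1→0
Total coins = 1 + 1 + 1 + 1 = 4

4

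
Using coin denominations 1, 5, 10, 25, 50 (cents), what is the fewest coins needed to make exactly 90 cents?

Greedy: take as many of the largest coin as possible, then repeat with the remainder.
90 − 1×50→40 − 1×25→15 − 1×10→5 − 1×5→0
Total coins = 1 + 1 + 1 + 1 = 4

4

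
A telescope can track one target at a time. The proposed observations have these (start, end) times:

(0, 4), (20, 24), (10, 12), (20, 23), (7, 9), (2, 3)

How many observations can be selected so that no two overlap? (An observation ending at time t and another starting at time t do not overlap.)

By end time: (2,3), (0,4), (7,9), (10,12), (20,23), (20,24).
Pick (2,3); next start ≥ 3 → (7,9); next start ≥ 9 → (10,12); next start ≥ 12 → (20,23).
Selected 4 observations.

4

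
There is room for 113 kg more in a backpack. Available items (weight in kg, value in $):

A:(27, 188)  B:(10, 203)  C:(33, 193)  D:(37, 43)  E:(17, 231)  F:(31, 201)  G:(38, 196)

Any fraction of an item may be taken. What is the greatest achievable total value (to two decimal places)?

Greedy by value/weight ratio, highest first.
Order: B (203/10=20.30) > E (231/17=13.59) > A (188/27=6.96) > F (201/31=6.48) > C (193/33=5.85) > G (196/38=5.16) > D (43/37=1.16)
Fill: take B (10 @ 203) → take E (17 @ 231) → take A (27 @ 188) → take F (31 @ 201) → take 28/33 of C → 163.76; 113/113 used.
Total value = 986.76

986.76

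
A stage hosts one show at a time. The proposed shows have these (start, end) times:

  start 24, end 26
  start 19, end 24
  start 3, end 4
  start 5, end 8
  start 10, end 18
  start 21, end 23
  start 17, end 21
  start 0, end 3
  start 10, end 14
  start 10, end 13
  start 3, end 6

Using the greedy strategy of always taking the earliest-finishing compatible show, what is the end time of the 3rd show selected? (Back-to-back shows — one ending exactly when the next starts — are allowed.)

Sort by end time and greedily take each interval whose start is ≥ the last chosen end.
By end time: (0,3), (3,4), (3,6), (5,8), (10,13), (10,14), (10,18), (17,21), (21,23), (19,24), (24,26).
Pick (0,3); next start ≥ 3 → (3,4); next start ≥ 4 → (5,8); next start ≥ 8 → (10,13); next start ≥ 13 → (17,21); next start ≥ 21 → (21,23); next start ≥ 23 → (24,26).
Selected: (0,3) (3,4) (5,8) (10,13) (17,21) (21,23) (24,26)

8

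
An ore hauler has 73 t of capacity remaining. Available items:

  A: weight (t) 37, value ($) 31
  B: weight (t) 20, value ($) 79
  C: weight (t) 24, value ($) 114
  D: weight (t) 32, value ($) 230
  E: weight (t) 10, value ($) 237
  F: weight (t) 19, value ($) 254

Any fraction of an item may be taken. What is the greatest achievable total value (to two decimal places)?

Ratios (sorted): E 23.70, F 13.37, D 7.19, C 4.75, B 3.95, A 0.84
take E (10 @ 237); take F (19 @ 254); take D (32 @ 230); take 12/24 of C → 57.00. Capacity used 73/73.
Total value = 778.00

778.00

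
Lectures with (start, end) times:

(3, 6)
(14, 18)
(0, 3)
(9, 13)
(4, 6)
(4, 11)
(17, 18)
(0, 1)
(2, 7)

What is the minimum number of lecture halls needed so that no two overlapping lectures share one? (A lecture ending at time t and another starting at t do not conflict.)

4

Count concurrent intervals with a sweep; the peak is the room count.
starts: [0, 0, 2, 3, 4, 4, 9, 14, 17]
ends:   [1, 3, 6, 6, 7, 11, 13, 18, 18]
s0→1 s0→2 e1→1 s2→2 e3→1 s3→2 s4→3 s4→4  — peak 4.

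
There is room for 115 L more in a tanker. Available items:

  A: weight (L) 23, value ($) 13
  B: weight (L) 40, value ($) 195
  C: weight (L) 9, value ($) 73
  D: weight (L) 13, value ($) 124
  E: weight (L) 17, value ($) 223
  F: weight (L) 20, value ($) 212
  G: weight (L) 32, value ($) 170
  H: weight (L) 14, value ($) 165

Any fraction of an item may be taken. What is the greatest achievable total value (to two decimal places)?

1015.75

Order: E (223/17=13.12) > H (165/14=11.79) > F (212/20=10.60) > D (124/13=9.54) > C (73/9=8.11) > G (170/32=5.31) > B (195/40=4.88) > A (13/23=0.57)
Fill: take E (17 @ 223) → take H (14 @ 165) → take F (20 @ 212) → take D (13 @ 124) → take C (9 @ 73) → take G (32 @ 170) → take 10/40 of B → 48.75; 115/115 used.
Total value = 1015.75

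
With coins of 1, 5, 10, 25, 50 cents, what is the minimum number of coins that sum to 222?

8

Greedy: take as many of the largest coin as possible, then repeat with the remainder.
222 = 4×50 + 2×10 + 2×1
Total coins = 4 + 2 + 2 = 8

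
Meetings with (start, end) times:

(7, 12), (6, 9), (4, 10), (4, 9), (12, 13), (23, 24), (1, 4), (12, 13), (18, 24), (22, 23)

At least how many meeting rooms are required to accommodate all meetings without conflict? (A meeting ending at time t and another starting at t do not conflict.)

Events (time:±→running): 1:+→1 4:-→0 4:+→1 4:+→2 6:+→3 7:+→4 … peak 4.

4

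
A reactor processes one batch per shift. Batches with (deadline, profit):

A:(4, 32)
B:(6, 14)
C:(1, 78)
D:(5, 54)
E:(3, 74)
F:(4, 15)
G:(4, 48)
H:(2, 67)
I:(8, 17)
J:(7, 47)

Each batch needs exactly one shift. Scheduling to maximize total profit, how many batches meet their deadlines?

8

Profit order: C=78 E=74 H=67 D=54 G=48 J=47 A=32 I=17 F=15 B=14
Assign: C→slot 1, E→slot 3, H→slot 2, D→slot 5, G→slot 4, J→slot 7, A skipped, I→slot 8, F skipped, B→slot 6.
Slots: [1:C] [2:H] [3:E] [4:G] [5:D] [6:B] [7:J] [8:I]
8 of 10 scheduled.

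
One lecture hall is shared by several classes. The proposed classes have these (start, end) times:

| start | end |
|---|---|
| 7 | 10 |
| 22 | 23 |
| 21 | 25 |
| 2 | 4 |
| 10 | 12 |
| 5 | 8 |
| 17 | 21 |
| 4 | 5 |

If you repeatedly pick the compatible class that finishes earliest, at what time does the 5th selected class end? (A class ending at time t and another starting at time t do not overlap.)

21

Greedy by earliest finish: after sorting by end time, pick each interval compatible with the last pick.
Sorted by end: (2,4)  (4,5)  (5,8)  (7,10)  (10,12)  (17,21)  (22,23)  (21,25)
take (2,4); take (4,5); take (5,8); take (10,12); take (17,21); take (22,23).
Selected: (2,4) (4,5) (5,8) (10,12) (17,21) (22,23)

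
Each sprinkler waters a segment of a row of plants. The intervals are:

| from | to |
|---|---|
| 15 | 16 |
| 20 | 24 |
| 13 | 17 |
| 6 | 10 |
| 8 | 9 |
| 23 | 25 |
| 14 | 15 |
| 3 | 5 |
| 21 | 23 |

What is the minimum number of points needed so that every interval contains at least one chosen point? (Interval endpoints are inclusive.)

4

Process intervals by earliest right end; each time one isn't hit yet, stab at its right endpoint.
By right end: [3,5]  [8,9]  [6,10]  [14,15]  [15,16]  [13,17]  [21,23]  [20,24]  [23,25]
[3,5] uncovered → point at 5; [8,9] uncovered → point at 9; [14,15] uncovered → point at 15; [21,23] uncovered → point at 23.
Points: 5, 9, 15, 23 (4 total).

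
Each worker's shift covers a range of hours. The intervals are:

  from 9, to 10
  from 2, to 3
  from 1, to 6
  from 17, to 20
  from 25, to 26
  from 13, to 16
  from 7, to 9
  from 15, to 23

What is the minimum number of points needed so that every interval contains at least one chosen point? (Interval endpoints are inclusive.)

Sorted: [2,3] [1,6] [7,9] [9,10] [13,16] [17,20] [15,23] [25,26]
{[2,3],[1,6]} hit by 3; {[7,9],[9,10]} hit by 9; {[13,16]} hit by 16; {[17,20],[15,23]} hit by 20; {[25,26]} hit by 26.
Points: 3, 9, 16, 20, 26 (5 total).

5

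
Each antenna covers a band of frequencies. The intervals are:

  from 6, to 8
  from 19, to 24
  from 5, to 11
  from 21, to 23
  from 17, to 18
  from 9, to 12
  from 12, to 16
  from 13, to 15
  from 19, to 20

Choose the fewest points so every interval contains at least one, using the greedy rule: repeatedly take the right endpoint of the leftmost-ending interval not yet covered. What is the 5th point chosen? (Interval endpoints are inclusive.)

Process intervals by earliest right end; each time one isn't hit yet, stab at its right endpoint.
Sorted: [6,8] [5,11] [9,12] [13,15] [12,16] [17,18] [19,20] [21,23] [19,24]
{[6,8],[5,11]} hit by 8; {[9,12]} hit by 12; {[13,15],[12,16]} hit by 15; {[17,18]} hit by 18; {[19,20]} hit by 20; {[21,23],[19,24]} hit by 23.
Points: 8, 12, 15, 18, 20, 23 (6 total).

20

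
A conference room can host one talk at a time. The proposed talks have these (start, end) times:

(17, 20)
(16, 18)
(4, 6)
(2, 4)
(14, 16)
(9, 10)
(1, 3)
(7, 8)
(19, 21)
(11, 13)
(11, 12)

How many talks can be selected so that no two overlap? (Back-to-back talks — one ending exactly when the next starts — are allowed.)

8

Order by finish time; keep every interval that doesn't clash with the previous kept one.
Sorted by end: (1,3)  (2,4)  (4,6)  (7,8)  (9,10)  (11,12)  (11,13)  (14,16)  (16,18)  (17,20)  (19,21)
take (1,3); take (4,6); take (7,8); take (9,10); take (11,12); take (14,16); take (16,18); skip (17,20); take (19,21).
Selected 8 talks.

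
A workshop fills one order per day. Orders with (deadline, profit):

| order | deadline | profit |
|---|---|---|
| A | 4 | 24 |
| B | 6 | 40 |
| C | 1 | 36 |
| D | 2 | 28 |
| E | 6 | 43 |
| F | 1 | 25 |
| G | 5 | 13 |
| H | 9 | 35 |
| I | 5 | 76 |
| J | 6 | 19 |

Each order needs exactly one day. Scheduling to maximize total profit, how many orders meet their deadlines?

Take jobs in profit order; each goes to the latest open slot no later than its deadline.
Profit order: I=76 E=43 B=40 C=36 H=35 D=28 F=25 A=24 J=19 G=13
Assign: I→slot 5, E→slot 6, B→slot 4, C→slot 1, H→slot 9, D→slot 2, F skipped, A→slot 3, J skipped, G skipped.
Slots: [1:C] [2:D] [3:A] [4:B] [5:I] [6:E] [9:H]
7 of 10 scheduled.

7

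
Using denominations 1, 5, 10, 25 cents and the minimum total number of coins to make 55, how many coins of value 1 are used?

55 = 2×25 + 1×5
Count of 1: 0

0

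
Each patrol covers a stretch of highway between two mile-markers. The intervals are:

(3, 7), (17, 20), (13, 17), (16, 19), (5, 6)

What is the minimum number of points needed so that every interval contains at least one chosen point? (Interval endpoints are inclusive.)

By right end: [5,6]  [3,7]  [13,17]  [16,19]  [17,20]
[5,6] uncovered → point at 6; [13,17] uncovered → point at 17.
Points: 6, 17 (2 total).

2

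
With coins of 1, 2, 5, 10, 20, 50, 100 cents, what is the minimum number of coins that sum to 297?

Use the largest denomination that fits, subtract, and repeat.
297 − 2×100→97 − 1×50→47 − 2×20→7 − 1×5→2 − 1×2→0
Total coins = 2 + 1 + 2 + 1 + 1 = 7

7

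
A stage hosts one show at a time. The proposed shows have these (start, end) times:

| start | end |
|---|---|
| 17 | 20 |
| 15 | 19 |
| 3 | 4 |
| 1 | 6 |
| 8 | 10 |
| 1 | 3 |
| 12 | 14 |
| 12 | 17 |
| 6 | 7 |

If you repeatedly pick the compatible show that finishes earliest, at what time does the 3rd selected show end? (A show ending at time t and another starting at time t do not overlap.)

Sort by end time and greedily take each interval whose start is ≥ the last chosen end.
By end time: (1,3), (3,4), (1,6), (6,7), (8,10), (12,14), (12,17), (15,19), (17,20).
Pick (1,3); next start ≥ 3 → (3,4); next start ≥ 4 → (6,7); next start ≥ 7 → (8,10); next start ≥ 10 → (12,14); next start ≥ 14 → (15,19).
Selected: (1,3) (3,4) (6,7) (8,10) (12,14) (15,19)

7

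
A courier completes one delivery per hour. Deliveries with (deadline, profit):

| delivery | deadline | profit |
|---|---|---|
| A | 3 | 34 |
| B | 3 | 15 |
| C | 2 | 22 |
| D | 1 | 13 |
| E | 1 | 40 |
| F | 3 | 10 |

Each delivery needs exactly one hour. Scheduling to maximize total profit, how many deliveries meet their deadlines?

By profit: E(d1,40), A(d3,34), C(d2,22), B(d3,15), D(d1,13), F(d3,10)
E→slot 1; A→slot 3; C→slot 2; B skipped; D skipped; F skipped.
3 of 6 scheduled.

3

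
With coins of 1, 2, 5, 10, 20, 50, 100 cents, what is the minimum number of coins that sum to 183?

183 = 1×100 + 1×50 + 1×20 + 1×10 + 1×2 + 1×1
Total coins = 1 + 1 + 1 + 1 + 1 + 1 = 6

6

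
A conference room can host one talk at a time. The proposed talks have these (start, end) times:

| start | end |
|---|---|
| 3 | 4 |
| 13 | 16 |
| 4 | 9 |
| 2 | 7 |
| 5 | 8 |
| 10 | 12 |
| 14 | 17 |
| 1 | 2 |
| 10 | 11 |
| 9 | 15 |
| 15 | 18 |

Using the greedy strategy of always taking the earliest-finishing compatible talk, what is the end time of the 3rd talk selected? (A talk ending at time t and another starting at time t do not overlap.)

8

Sort by end time and greedily take each interval whose start is ≥ the last chosen end.
Sorted by end: (1,2)  (3,4)  (2,7)  (5,8)  (4,9)  (10,11)  (10,12)  (9,15)  (13,16)  (14,17)  (15,18)
take (1,2); take (3,4); take (5,8); take (10,11); skip (9,15); take (13,16).
Selected: (1,2) (3,4) (5,8) (10,11) (13,16)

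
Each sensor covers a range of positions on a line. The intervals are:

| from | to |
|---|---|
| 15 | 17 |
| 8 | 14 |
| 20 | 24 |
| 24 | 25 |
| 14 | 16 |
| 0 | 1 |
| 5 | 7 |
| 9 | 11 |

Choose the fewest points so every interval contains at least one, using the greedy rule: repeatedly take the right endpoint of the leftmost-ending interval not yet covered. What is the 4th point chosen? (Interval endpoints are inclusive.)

16

Process intervals by earliest right end; each time one isn't hit yet, stab at its right endpoint.
By right end: [0,1]  [5,7]  [9,11]  [8,14]  [14,16]  [15,17]  [20,24]  [24,25]
[0,1] uncovered → point at 1; [5,7] uncovered → point at 7; [9,11] uncovered → point at 11; [14,16] uncovered → point at 16; [20,24] uncovered → point at 24.
Points: 1, 7, 11, 16, 24 (5 total).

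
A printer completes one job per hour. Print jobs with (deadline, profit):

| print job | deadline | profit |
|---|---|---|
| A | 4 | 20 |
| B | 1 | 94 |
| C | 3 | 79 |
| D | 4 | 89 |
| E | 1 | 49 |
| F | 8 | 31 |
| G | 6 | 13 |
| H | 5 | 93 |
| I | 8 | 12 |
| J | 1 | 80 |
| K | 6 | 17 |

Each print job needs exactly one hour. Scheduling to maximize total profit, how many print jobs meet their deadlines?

Take jobs in profit order; each goes to the latest open slot no later than its deadline.
Profit order: B=94 H=93 D=89 J=80 C=79 E=49 F=31 A=20 K=17 G=13 I=12
Assign: B→slot 1, H→slot 5, D→slot 4, J skipped, C→slot 3, E skipped, F→slot 8, A→slot 2, K→slot 6, G skipped, I→slot 7.
Slots: [1:B] [2:A] [3:C] [4:D] [5:H] [6:K] [7:I] [8:F]
8 of 11 scheduled.

8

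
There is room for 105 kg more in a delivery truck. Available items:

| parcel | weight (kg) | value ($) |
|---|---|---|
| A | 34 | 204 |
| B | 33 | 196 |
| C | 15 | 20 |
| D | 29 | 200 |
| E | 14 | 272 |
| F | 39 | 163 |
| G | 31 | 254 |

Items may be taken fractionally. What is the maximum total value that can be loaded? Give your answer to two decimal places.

Sort by value per unit weight and fill in that order.
Ratios (sorted): E 19.43, G 8.19, D 6.90, A 6.00, B 5.94, F 4.18, C 1.33
take E (14 @ 272); take G (31 @ 254); take D (29 @ 200); take 31/34 of A → 186.00. Capacity used 105/105.
Total value = 912.00

912.00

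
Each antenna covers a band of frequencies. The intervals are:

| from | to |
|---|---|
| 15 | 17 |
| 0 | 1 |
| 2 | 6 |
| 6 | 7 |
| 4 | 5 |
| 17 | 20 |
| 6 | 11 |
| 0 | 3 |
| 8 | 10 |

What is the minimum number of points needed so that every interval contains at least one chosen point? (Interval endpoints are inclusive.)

5

Process intervals by earliest right end; each time one isn't hit yet, stab at its right endpoint.
Sorted: [0,1] [0,3] [4,5] [2,6] [6,7] [8,10] [6,11] [15,17] [17,20]
{[0,1],[0,3]} hit by 1; {[4,5],[2,6]} hit by 5; {[6,7]} hit by 7; {[8,10],[6,11]} hit by 10; {[15,17],[17,20]} hit by 17.
Points: 1, 5, 7, 10, 17 (5 total).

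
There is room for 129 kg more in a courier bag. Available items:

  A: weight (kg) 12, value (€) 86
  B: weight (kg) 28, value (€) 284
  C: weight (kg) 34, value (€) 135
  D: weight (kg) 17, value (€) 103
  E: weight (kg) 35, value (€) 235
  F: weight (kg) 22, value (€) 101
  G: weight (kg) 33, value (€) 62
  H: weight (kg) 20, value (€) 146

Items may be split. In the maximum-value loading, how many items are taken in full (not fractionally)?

Sort by value per unit weight and fill in that order.
Ratios (sorted): B 10.14, H 7.30, A 7.17, E 6.71, D 6.06, F 4.59, C 3.97, G 1.88
take B (28 @ 284); take H (20 @ 146); take A (12 @ 86); take E (35 @ 235); take D (17 @ 103); take 17/22 of F → 78.05. Capacity used 129/129.
5 item(s) taken whole; one partial (take 17/22 of F).

5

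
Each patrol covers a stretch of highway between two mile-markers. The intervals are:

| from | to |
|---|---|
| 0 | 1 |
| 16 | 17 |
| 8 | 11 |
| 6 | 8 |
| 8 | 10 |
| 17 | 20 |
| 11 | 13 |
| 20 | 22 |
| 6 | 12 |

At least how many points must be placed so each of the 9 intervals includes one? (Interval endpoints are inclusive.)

5

Process intervals by earliest right end; each time one isn't hit yet, stab at its right endpoint.
By right end: [0,1]  [6,8]  [8,10]  [8,11]  [6,12]  [11,13]  [16,17]  [17,20]  [20,22]
[0,1] uncovered → point at 1; [6,8] uncovered → point at 8; [11,13] uncovered → point at 13; [16,17] uncovered → point at 17; [20,22] uncovered → point at 22.
Points: 1, 8, 13, 17, 22 (5 total).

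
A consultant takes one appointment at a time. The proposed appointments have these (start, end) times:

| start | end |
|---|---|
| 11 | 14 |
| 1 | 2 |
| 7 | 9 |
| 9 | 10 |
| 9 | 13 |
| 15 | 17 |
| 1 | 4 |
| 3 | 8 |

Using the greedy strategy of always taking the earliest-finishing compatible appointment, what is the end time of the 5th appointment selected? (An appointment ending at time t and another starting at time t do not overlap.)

Order by finish time; keep every interval that doesn't clash with the previous kept one.
By end time: (1,2), (1,4), (3,8), (7,9), (9,10), (9,13), (11,14), (15,17).
Pick (1,2); next start ≥ 2 → (3,8); next start ≥ 8 → (9,10); next start ≥ 10 → (11,14); next start ≥ 14 → (15,17).
Selected: (1,2) (3,8) (9,10) (11,14) (15,17)

17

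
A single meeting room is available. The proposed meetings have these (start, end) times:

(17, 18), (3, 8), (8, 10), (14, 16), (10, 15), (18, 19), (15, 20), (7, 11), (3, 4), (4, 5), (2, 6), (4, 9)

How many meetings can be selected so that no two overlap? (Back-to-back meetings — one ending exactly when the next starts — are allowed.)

6

Order by finish time; keep every interval that doesn't clash with the previous kept one.
By end time: (3,4), (4,5), (2,6), (3,8), (4,9), (8,10), (7,11), (10,15), (14,16), (17,18), (18,19), (15,20).
Pick (3,4); next start ≥ 4 → (4,5); next start ≥ 5 → (8,10); next start ≥ 10 → (10,15); next start ≥ 15 → (17,18); next start ≥ 18 → (18,19).
Selected 6 meetings.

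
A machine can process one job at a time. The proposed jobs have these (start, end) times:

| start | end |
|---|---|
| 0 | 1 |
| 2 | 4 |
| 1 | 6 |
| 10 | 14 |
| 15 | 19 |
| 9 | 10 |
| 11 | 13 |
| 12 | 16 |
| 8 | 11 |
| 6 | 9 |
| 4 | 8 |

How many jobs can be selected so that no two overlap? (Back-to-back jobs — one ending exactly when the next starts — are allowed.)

Sorted by end: (0,1)  (2,4)  (1,6)  (4,8)  (6,9)  (9,10)  (8,11)  (11,13)  (10,14)  (12,16)  (15,19)
take (0,1); take (2,4); take (4,8); skip (6,9); take (9,10); skip (8,11); take (11,13); take (15,19).
Selected 6 jobs.

6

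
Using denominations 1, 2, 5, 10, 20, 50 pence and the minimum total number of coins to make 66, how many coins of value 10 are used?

Use the largest denomination that fits, subtract, and repeat.
66 − 1×50→16 − 1×10→6 − 1×5→1 − 1×1→0
Count of 10: 1

1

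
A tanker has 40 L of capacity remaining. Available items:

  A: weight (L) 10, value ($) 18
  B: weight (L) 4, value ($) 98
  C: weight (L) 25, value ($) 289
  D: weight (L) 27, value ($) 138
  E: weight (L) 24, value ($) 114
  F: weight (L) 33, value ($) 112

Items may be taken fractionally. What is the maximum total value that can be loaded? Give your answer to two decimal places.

443.22

Sort by value per unit weight and fill in that order.
Order: B (98/4=24.50) > C (289/25=11.56) > D (138/27=5.11) > E (114/24=4.75) > F (112/33=3.39) > A (18/10=1.80)
Fill: take B (4 @ 98) → take C (25 @ 289) → take 11/27 of D → 56.22; 40/40 used.
Total value = 443.22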